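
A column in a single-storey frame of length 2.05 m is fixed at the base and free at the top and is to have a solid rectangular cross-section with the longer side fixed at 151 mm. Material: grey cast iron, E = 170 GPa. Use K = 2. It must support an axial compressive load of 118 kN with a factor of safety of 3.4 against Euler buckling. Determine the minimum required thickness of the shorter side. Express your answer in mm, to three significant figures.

Required P_cr = n·P = 3.4 × 118 = 401.2 kN
L_e = K·L = 2 × 2.05 = 4.100 m
Required I = P_cr·L_e²/(π²E) = 4.012×10^5 × 4.100² / (π² × 1.70×10^11) = 4.020×10^-6 m⁴
I_req = 4.020×10^6 mm⁴
Rectangle, weak axis: I_min = h·b³/12 with h = 151 mm fixed  ⇒  b = (12I/h)^(1/3) = 68.4 mm

b ≈ 68.4 mm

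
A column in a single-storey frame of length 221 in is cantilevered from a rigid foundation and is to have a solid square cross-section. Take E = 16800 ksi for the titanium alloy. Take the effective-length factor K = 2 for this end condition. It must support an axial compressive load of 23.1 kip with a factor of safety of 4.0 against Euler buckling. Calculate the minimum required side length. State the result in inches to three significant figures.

a ≈ 6.01 in

Required P_cr = n·P = 4.0 × 23.1 = 92.40 kip
L_e = K·L = 2 × 221 = 442.0 in
Required I = P_cr·L_e²/(π²E) = 9.240×10^4 × 442.0² / (π² × 1.68×10^7) = 108.9 in⁴
Solid square: I = a⁴/12  ⇒  a = (12I)^(1/4) = (12×108.9)^(1/4) = 6.01 in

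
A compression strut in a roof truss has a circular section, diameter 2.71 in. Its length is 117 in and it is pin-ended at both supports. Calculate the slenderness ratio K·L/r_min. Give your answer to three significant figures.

For a solid circle r = d/4 = 2.71/4 = 0.6775 in
L_e = K·L = 1 × 117 = 117.0 in
λ = L_e / r_min = 117.00 / 0.6775 = 173

λ ≈ 173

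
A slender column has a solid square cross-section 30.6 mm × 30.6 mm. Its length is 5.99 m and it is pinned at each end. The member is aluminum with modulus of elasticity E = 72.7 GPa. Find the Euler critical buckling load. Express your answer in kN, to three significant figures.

I = a⁴/12 = 30.6⁴/12 = 7.306×10^4 mm⁴
I = 7.306×10^4 mm⁴ = 7.306×10^-8 m⁴
Effective length L_e = K·L = 1 × 5.99 = 5.990 m
P_cr = π²EI / L_e² = π² × 72.7×10⁹ × 7.306×10^-8 / 5.990² = 1.461×10^3 N

P_cr ≈ 1.46 kN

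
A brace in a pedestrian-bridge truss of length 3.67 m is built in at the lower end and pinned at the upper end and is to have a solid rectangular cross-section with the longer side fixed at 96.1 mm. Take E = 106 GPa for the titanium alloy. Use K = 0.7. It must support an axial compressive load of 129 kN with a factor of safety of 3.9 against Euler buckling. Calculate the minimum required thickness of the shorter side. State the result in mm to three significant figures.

Required P_cr = n·P = 3.9 × 129 = 503.1 kN
L_e = K·L = 0.7 × 3.67 = 2.569 m
Required I = P_cr·L_e²/(π²E) = 5.031×10^5 × 2.569² / (π² × 1.06×10^11) = 3.174×10^-6 m⁴
I_req = 3.174×10^6 mm⁴
Rectangle, weak axis: I_min = h·b³/12 with h = 96.1 mm fixed  ⇒  b = (12I/h)^(1/3) = 73.5 mm

b ≈ 73.5 mm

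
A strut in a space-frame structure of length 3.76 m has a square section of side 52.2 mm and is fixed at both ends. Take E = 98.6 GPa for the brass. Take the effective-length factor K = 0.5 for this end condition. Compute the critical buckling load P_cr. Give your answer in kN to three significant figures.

I = a⁴/12 = 52.2⁴/12 = 6.187×10^5 mm⁴
I = 6.187×10^5 mm⁴ = 6.187×10^-7 m⁴
Effective length L_e = K·L = 0.5 × 3.76 = 1.880 m
P_cr = π²EI / L_e² = π² × 98.6×10⁹ × 6.187×10^-7 / 1.880² = 1.704×10^5 N

P_cr ≈ 170 kN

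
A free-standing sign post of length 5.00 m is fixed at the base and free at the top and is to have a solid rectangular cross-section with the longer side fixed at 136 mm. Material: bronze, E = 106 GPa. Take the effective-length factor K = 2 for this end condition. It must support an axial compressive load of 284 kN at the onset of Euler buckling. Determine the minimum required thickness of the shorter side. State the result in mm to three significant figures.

b ≈ 134 mm

L_e = K·L = 2 × 5.00 = 10.00 m
Required I = P_cr·L_e²/(π²E) = 2.840×10^5 × 10.00² / (π² × 1.06×10^11) = 2.715×10^-5 m⁴
I_req = 2.715×10^7 mm⁴
Rectangle, weak axis: I_min = h·b³/12 with h = 136 mm fixed  ⇒  b = (12I/h)^(1/3) = 134 mm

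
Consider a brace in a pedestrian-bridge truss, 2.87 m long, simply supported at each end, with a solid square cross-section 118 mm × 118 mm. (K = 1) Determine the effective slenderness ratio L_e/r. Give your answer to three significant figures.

I = a⁴/12 = 118⁴/12 = 1.616×10^7 mm⁴
A = 1.392×10^4 mm²;  r_min = √(I/A) = √(1.616×10^7/1.392×10^4) = 34.06 mm
L_e = K·L = 1 × 2.87 m = 2.870 m = 2870.0 mm
λ = L_e / r_min = 2870.0 / 34.06 = 84.3

λ ≈ 84.3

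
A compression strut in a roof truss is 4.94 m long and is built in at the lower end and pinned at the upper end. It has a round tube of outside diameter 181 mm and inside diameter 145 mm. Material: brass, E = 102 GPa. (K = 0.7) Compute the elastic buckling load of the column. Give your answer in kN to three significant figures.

d_o = 181 mm, d_i = 145 mm
I = π(d_o⁴ − d_i⁴)/64 = π(181⁴ − 145.0⁴)/64 = 3.099×10^7 mm⁴
I = 3.099×10^7 mm⁴ = 3.099×10^-5 m⁴
Effective length L_e = K·L = 0.7 × 4.94 = 3.458 m
P_cr = π²EI / L_e² = π² × 102×10⁹ × 3.099×10^-5 / 3.458² = 2.609×10^6 N

P_cr ≈ 2610 kN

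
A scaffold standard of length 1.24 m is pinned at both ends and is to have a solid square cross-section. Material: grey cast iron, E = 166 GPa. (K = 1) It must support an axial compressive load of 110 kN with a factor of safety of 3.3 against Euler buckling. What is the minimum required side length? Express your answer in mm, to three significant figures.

Required P_cr = n·P = 3.3 × 110 = 363.0 kN
L_e = K·L = 1 × 1.24 = 1.240 m
Required I = P_cr·L_e²/(π²E) = 3.630×10^5 × 1.240² / (π² × 1.66×10^11) = 3.407×10^-7 m⁴
I_req = 3.407×10^5 mm⁴
Solid square: I = a⁴/12  ⇒  a = (12I)^(1/4) = (12×3.407×10^5)^(1/4) = 45.0 mm

a ≈ 45.0 mm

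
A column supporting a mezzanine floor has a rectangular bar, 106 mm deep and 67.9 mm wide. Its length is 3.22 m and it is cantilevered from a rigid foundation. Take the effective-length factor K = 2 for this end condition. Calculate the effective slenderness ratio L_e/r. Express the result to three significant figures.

λ ≈ 329

Buckling occurs about the weak axis: I_min = h·b³/12 with b = 67.9 mm (the shorter side).
I_min = 106×67.9³/12 = 2.765×10^6 mm⁴
A = 7.197×10^3 mm²;  r_min = √(I/A) = √(2.765×10^6/7.197×10^3) = 19.60 mm
L_e = K·L = 2 × 3.22 m = 6.440 m = 6440.0 mm
λ = L_e / r_min = 6440.0 / 19.60 = 329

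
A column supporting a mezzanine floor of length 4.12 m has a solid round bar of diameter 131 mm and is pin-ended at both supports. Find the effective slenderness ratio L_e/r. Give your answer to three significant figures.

I = πd⁴/64 = π×131⁴/64 = 1.446×10^7 mm⁴
A = 1.348×10^4 mm²;  r_min = √(I/A) = √(1.446×10^7/1.348×10^4) = 32.75 mm
L_e = K·L = 1 × 4.12 m = 4.120 m = 4120.0 mm
λ = L_e / r_min = 4120.0 / 32.75 = 126

λ ≈ 126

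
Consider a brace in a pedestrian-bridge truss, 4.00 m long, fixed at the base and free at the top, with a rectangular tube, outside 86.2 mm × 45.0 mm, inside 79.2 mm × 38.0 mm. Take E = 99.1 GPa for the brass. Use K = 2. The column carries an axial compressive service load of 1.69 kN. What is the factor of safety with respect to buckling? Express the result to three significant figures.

n ≈ 2.64

Weak-axis I_min = (h_o·b_o³ − h_i·b_i³)/12 with b_o = 45.0, b_i = 38.00 mm (shorter outer/inner sides).
I_min = (86.2×45.0³ − 79.20×38.00³)/12 = 2.924×10^5 mm⁴
I = 2.924×10^5 mm⁴ = 2.924×10^-7 m⁴
Effective length L_e = K·L = 2 × 4.00 = 8.000 m
P_cr = π²EI / L_e² = π² × 99.1×10⁹ × 2.924×10^-7 / 8.000² = 4.469×10^3 N
Factor of safety n = P_cr / P = 4.4690 / 1.69 = 2.64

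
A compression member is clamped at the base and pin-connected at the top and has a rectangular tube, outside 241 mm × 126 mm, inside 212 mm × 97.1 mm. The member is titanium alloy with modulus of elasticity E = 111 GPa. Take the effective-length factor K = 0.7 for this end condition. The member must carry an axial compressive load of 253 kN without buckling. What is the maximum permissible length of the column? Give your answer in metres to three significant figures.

L_max ≈ 14.6 m

Weak-axis I_min = (h_o·b_o³ − h_i·b_i³)/12 with b_o = 126, b_i = 97.10 mm (shorter outer/inner sides).
I_min = (241×126³ − 212.0×97.10³)/12 = 2.400×10^7 mm⁴
I = 2.400×10^-5 m⁴
At the buckling limit P_cr = P = 2.530×10^5 N
From P_cr = π²EI/(K·L)²:  L = (1/K)·√(π²EI/P_cr) = (1/0.7)·√(π²×1.11×10^11×2.400×10^-5/2.530×10^5)
L = 14.6 m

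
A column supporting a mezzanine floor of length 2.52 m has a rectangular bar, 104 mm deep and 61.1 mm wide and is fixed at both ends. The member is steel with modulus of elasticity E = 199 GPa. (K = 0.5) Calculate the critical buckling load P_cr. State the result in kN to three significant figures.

Buckling occurs about the weak axis: I_min = h·b³/12 with b = 61.1 mm (the shorter side).
I_min = 104×61.1³/12 = 1.977×10^6 mm⁴
I = 1.977×10^6 mm⁴ = 1.977×10^-6 m⁴
Effective length L_e = K·L = 0.5 × 2.52 = 1.260 m
P_cr = π²EI / L_e² = π² × 199×10⁹ × 1.977×10^-6 / 1.260² = 2.446×10^6 N

P_cr ≈ 2450 kN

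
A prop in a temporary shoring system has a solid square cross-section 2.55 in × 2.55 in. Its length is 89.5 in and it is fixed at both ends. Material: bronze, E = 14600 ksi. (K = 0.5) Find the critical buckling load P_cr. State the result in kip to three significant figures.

I = a⁴/12 = 2.55⁴/12 = 3.524 in⁴
Effective length L_e = K·L = 0.5 × 89.5 = 44.75 in
P_cr = π²EI / L_e² = π² × 14600×10³ × 3.524 / 44.75² = 2.535×10^5 lb

P_cr ≈ 254 kip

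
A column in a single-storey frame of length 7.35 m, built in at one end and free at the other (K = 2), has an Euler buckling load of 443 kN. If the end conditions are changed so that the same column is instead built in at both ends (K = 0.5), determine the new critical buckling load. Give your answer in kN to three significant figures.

P_cr ≈ 7090 kN

P_cr ∝ 1/K², so P_cr,new = P_cr,old × (K_old/K_new)² = 443 × (2/0.5)²
= 443 × 16.00 = 7090 kN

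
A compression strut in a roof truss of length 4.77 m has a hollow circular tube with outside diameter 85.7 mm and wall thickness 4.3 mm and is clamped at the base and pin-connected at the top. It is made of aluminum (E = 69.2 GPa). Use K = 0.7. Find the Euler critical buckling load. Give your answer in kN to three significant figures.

P_cr ≈ 55.9 kN

Inner diameter d_i = 85.7 − 2×4.3 = 77.10 mm
I = π(d_o⁴ − d_i⁴)/64 = π(85.7⁴ − 77.10⁴)/64 = 9.133×10^5 mm⁴
I = 9.133×10^5 mm⁴ = 9.133×10^-7 m⁴
Effective length L_e = K·L = 0.7 × 4.77 = 3.339 m
P_cr = π²EI / L_e² = π² × 69.2×10⁹ × 9.133×10^-7 / 3.339² = 5.595×10^4 N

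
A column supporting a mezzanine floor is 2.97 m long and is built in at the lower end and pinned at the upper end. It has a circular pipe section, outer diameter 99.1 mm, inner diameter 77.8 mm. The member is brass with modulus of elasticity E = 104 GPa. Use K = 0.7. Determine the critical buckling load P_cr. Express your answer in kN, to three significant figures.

d_o = 99.1 mm, d_i = 77.8 mm
I = π(d_o⁴ − d_i⁴)/64 = π(99.1⁴ − 77.80⁴)/64 = 2.936×10^6 mm⁴
I = 2.936×10^6 mm⁴ = 2.936×10^-6 m⁴
Effective length L_e = K·L = 0.7 × 2.97 = 2.079 m
P_cr = π²EI / L_e² = π² × 104×10⁹ × 2.936×10^-6 / 2.079² = 6.972×10^5 N

P_cr ≈ 697 kN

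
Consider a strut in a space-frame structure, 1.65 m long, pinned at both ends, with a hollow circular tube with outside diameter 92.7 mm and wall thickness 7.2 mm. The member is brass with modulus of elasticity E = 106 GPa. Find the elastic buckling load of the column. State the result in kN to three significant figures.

P_cr ≈ 684 kN

Inner diameter d_i = 92.7 − 2×7.2 = 78.30 mm
I = π(d_o⁴ − d_i⁴)/64 = π(92.7⁴ − 78.30⁴)/64 = 1.780×10^6 mm⁴
I = 1.780×10^6 mm⁴ = 1.780×10^-6 m⁴
Effective length L_e = K·L = 1 × 1.65 = 1.650 m
P_cr = π²EI / L_e² = π² × 106×10⁹ × 1.780×10^-6 / 1.650² = 6.839×10^5 N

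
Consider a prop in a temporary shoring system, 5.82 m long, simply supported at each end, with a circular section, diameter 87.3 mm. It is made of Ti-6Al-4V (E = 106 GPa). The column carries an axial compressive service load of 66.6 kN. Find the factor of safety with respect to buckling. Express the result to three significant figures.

n ≈ 1.32

I = πd⁴/64 = π×87.3⁴/64 = 2.851×10^6 mm⁴
I = 2.851×10^6 mm⁴ = 2.851×10^-6 m⁴
Effective length L_e = K·L = 1 × 5.82 = 5.820 m
P_cr = π²EI / L_e² = π² × 106×10⁹ × 2.851×10^-6 / 5.820² = 8.806×10^4 N
Factor of safety n = P_cr / P = 88.062 / 66.6 = 1.32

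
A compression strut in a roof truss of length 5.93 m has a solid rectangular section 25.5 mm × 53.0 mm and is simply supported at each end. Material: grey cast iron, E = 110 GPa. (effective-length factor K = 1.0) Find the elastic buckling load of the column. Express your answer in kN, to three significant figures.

Buckling occurs about the weak axis: I_min = h·b³/12 with b = 25.5 mm (the shorter side).
I_min = 53.0×25.5³/12 = 7.323×10^4 mm⁴
I = 7.323×10^4 mm⁴ = 7.323×10^-8 m⁴
Effective length L_e = K·L = 1 × 5.93 = 5.930 m
P_cr = π²EI / L_e² = π² × 110×10⁹ × 7.323×10^-8 / 5.930² = 2.261×10^3 N

P_cr ≈ 2.26 kN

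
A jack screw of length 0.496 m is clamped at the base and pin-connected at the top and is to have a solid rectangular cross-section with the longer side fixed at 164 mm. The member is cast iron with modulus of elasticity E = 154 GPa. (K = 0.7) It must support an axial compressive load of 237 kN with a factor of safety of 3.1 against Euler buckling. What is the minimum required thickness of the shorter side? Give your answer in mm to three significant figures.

b ≈ 16.2 mm

Required P_cr = n·P = 3.1 × 237 = 734.7 kN
L_e = K·L = 0.7 × 0.496 = 0.3472 m
Required I = P_cr·L_e²/(π²E) = 7.347×10^5 × 0.3472² / (π² × 1.54×10^11) = 5.827×10^-8 m⁴
I_req = 5.827×10^4 mm⁴
Rectangle, weak axis: I_min = h·b³/12 with h = 164 mm fixed  ⇒  b = (12I/h)^(1/3) = 16.2 mm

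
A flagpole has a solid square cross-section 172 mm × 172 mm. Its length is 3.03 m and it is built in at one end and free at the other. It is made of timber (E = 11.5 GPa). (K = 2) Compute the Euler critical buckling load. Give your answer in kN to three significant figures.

P_cr ≈ 225 kN

I = a⁴/12 = 172⁴/12 = 7.293×10^7 mm⁴
I = 7.293×10^7 mm⁴ = 7.293×10^-5 m⁴
Effective length L_e = K·L = 2 × 3.03 = 6.060 m
P_cr = π²EI / L_e² = π² × 11.5×10⁹ × 7.293×10^-5 / 6.060² = 2.254×10^5 N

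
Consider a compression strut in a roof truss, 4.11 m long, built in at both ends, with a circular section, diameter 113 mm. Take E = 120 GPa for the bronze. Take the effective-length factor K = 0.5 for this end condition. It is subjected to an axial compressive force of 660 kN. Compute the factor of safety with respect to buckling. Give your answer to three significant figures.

I = πd⁴/64 = π×113⁴/64 = 8.004×10^6 mm⁴
I = 8.004×10^6 mm⁴ = 8.004×10^-6 m⁴
Effective length L_e = K·L = 0.5 × 4.11 = 2.055 m
P_cr = π²EI / L_e² = π² × 120×10⁹ × 8.004×10^-6 / 2.055² = 2.245×10^6 N
Factor of safety n = P_cr / P = 2244.6 / 660 = 3.40

n ≈ 3.40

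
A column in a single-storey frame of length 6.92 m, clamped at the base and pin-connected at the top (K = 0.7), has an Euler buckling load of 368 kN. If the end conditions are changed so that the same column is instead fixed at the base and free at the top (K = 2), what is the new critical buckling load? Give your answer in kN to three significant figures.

P_cr ≈ 45.1 kN

P_cr ∝ 1/K², so P_cr,new = P_cr,old × (K_old/K_new)² = 368 × (0.7/2)²
= 368 × 0.1225 = 45.1 kN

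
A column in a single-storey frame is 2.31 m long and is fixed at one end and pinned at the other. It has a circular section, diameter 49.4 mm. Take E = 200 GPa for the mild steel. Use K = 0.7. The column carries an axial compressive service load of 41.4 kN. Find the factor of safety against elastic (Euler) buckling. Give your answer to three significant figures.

n ≈ 5.33

I = πd⁴/64 = π×49.4⁴/64 = 2.923×10^5 mm⁴
I = 2.923×10^5 mm⁴ = 2.923×10^-7 m⁴
Effective length L_e = K·L = 0.7 × 2.31 = 1.617 m
P_cr = π²EI / L_e² = π² × 200×10⁹ × 2.923×10^-7 / 1.617² = 2.207×10^5 N
Factor of safety n = P_cr / P = 220.69 / 41.4 = 5.33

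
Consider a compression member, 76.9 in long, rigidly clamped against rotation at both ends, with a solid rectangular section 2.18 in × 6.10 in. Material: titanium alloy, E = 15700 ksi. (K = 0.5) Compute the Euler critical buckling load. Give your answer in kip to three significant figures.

Buckling occurs about the weak axis: I_min = h·b³/12 with b = 2.18 in (the shorter side).
I_min = 6.10×2.18³/12 = 5.266 in⁴
Effective length L_e = K·L = 0.5 × 76.9 = 38.45 in
P_cr = π²EI / L_e² = π² × 15700×10³ × 5.266 / 38.45² = 5.520×10^5 lb

P_cr ≈ 552 kip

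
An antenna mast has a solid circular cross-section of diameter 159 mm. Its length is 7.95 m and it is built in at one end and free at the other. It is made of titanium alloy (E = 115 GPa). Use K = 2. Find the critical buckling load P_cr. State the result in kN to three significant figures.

P_cr ≈ 141 kN

I = πd⁴/64 = π×159⁴/64 = 3.137×10^7 mm⁴
I = 3.137×10^7 mm⁴ = 3.137×10^-5 m⁴
Effective length L_e = K·L = 2 × 7.95 = 15.90 m
P_cr = π²EI / L_e² = π² × 115×10⁹ × 3.137×10^-5 / 15.90² = 1.409×10^5 N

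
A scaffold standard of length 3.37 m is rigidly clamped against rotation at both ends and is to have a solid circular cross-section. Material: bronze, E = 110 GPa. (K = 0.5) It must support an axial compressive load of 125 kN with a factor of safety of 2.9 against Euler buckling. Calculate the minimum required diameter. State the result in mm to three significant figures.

d ≈ 66.3 mm

Required P_cr = n·P = 2.9 × 125 = 362.5 kN
L_e = K·L = 0.5 × 3.37 = 1.685 m
Required I = P_cr·L_e²/(π²E) = 3.625×10^5 × 1.685² / (π² × 1.10×10^11) = 9.480×10^-7 m⁴
I_req = 9.480×10^5 mm⁴
Solid circle: I = πd⁴/64  ⇒  d = (64I/π)^(1/4) = (64×9.480×10^5/π)^(1/4) = 66.3 mm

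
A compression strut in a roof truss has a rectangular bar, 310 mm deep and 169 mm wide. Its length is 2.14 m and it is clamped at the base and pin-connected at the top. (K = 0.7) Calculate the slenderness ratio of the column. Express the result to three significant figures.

Buckling occurs about the weak axis: I_min = h·b³/12 with b = 169 mm (the shorter side).
I_min = 310×169³/12 = 1.247×10^8 mm⁴
A = 5.239×10^4 mm²;  r_min = √(I/A) = √(1.247×10^8/5.239×10^4) = 48.79 mm
L_e = K·L = 0.7 × 2.14 m = 1.498 m = 1498.0 mm
λ = L_e / r_min = 1498.0 / 48.79 = 30.7

λ ≈ 30.7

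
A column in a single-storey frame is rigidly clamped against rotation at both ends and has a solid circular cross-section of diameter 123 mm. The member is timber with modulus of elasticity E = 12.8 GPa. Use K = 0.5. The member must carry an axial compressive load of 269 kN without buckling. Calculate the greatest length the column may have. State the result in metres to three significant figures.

I = πd⁴/64 = π×123⁴/64 = 1.124×10^7 mm⁴
I = 1.124×10^-5 m⁴
At the buckling limit P_cr = P = 2.690×10^5 N
From P_cr = π²EI/(K·L)²:  L = (1/K)·√(π²EI/P_cr) = (1/0.5)·√(π²×1.28×10^10×1.124×10^-5/2.690×10^5)
L = 4.59 m

L_max ≈ 4.59 m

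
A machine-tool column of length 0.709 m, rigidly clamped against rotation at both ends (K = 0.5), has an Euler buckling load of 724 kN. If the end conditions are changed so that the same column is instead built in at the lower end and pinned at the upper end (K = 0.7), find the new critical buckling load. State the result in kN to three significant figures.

P_cr ≈ 369 kN

P_cr ∝ 1/K², so P_cr,new = P_cr,old × (K_old/K_new)² = 724 × (0.5/0.7)²
= 724 × 0.5102 = 369 kN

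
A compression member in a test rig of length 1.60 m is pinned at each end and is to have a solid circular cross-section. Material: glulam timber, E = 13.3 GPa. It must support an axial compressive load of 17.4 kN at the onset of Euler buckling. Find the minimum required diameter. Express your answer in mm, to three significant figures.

L_e = K·L = 1 × 1.60 = 1.600 m
Required I = P_cr·L_e²/(π²E) = 1.740×10^4 × 1.600² / (π² × 1.33×10^10) = 3.393×10^-7 m⁴
I_req = 3.393×10^5 mm⁴
Solid circle: I = πd⁴/64  ⇒  d = (64I/π)^(1/4) = (64×3.393×10^5/π)^(1/4) = 51.3 mm

d ≈ 51.3 mm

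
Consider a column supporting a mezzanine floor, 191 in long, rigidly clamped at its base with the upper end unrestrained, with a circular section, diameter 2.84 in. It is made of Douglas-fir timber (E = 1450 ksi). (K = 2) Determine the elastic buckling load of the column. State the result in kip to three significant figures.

I = πd⁴/64 = π×2.84⁴/64 = 3.193 in⁴
Effective length L_e = K·L = 2 × 191 = 382.0 in
P_cr = π²EI / L_e² = π² × 1450×10³ × 3.193 / 382.0² = 313.2 lb

P_cr ≈ 0.313 kip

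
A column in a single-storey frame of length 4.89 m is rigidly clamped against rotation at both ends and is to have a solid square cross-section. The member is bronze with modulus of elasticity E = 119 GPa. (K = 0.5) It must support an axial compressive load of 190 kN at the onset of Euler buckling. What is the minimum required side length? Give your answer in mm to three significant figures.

L_e = K·L = 0.5 × 4.89 = 2.445 m
Required I = P_cr·L_e²/(π²E) = 1.900×10^5 × 2.445² / (π² × 1.19×10^11) = 9.671×10^-7 m⁴
I_req = 9.671×10^5 mm⁴
Solid square: I = a⁴/12  ⇒  a = (12I)^(1/4) = (12×9.671×10^5)^(1/4) = 58.4 mm

a ≈ 58.4 mm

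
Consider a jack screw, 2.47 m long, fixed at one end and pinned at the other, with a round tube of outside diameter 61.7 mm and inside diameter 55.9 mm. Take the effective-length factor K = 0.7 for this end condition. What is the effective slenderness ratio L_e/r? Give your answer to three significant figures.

d_o = 61.7 mm, d_i = 55.9 mm
I = π(d_o⁴ − d_i⁴)/64 = π(61.7⁴ − 55.90⁴)/64 = 2.321×10^5 mm⁴
A = 535.7 mm²;  r_min = √(I/A) = √(2.321×10^5/535.7) = 20.81 mm
L_e = K·L = 0.7 × 2.47 m = 1.729 m = 1729.0 mm
λ = L_e / r_min = 1729.0 / 20.81 = 83.1

λ ≈ 83.1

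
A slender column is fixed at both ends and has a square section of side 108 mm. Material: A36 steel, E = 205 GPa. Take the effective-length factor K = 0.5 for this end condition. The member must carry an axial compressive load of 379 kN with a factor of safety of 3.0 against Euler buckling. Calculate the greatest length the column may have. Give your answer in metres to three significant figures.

L_max ≈ 8.98 m

I = a⁴/12 = 108⁴/12 = 1.134×10^7 mm⁴
I = 1.134×10^-5 m⁴
Required critical load P_cr = n·P = 3.0 × 379 = 1137 kN = 1.137×10^6 N
From P_cr = π²EI/(K·L)²:  L = (1/K)·√(π²EI/P_cr) = (1/0.5)·√(π²×2.05×10^11×1.134×10^-5/1.137×10^6)
L = 8.98 m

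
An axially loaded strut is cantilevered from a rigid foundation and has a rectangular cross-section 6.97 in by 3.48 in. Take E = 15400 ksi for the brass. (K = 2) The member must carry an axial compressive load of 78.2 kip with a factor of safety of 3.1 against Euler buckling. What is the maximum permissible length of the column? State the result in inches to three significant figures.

Buckling occurs about the weak axis: I_min = h·b³/12 with b = 3.48 in (the shorter side).
I_min = 6.97×3.48³/12 = 24.48 in⁴
Required critical load P_cr = n·P = 3.1 × 78.2 = 242.4 kip = 2.424×10^5 lb
From P_cr = π²EI/(K·L)²:  L = (1/K)·√(π²EI/P_cr) = (1/2)·√(π²×1.54×10^7×24.48/2.424×10^5)
L = 61.9 in

L_max ≈ 61.9 in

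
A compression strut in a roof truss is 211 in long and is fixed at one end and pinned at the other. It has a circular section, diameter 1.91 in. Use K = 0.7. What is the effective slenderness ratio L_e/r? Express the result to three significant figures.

λ ≈ 309

For a solid circle r = d/4 = 1.91/4 = 0.4775 in
L_e = K·L = 0.7 × 211 = 147.7 in
λ = L_e / r_min = 147.70 / 0.4775 = 309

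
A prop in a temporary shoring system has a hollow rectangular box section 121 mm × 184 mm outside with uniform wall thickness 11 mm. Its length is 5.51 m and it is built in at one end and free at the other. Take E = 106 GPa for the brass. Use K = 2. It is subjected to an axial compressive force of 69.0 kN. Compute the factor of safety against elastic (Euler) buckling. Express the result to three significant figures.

Inner dimensions: h_i = 184 − 2×11 = 162.0 mm, b_i = 121 − 2×11 = 99.00 mm
Weak-axis I_min = (h_o·b_o³ − h_i·b_i³)/12 with b_o = 121, b_i = 99.00 mm (shorter outer/inner sides).
I_min = (184×121³ − 162.0×99.00³)/12 = 1.406×10^7 mm⁴
I = 1.406×10^7 mm⁴ = 1.406×10^-5 m⁴
Effective length L_e = K·L = 2 × 5.51 = 11.02 m
P_cr = π²EI / L_e² = π² × 106×10⁹ × 1.406×10^-5 / 11.02² = 1.212×10^5 N
Factor of safety n = P_cr / P = 121.17 / 69.0 = 1.76

n ≈ 1.76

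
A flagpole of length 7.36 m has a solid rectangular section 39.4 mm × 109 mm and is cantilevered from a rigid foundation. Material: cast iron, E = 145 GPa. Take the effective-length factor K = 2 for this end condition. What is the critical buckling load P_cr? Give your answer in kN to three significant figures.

P_cr ≈ 3.67 kN

Buckling occurs about the weak axis: I_min = h·b³/12 with b = 39.4 mm (the shorter side).
I_min = 109×39.4³/12 = 5.556×10^5 mm⁴
I = 5.556×10^5 mm⁴ = 5.556×10^-7 m⁴
Effective length L_e = K·L = 2 × 7.36 = 14.72 m
P_cr = π²EI / L_e² = π² × 145×10⁹ × 5.556×10^-7 / 14.72² = 3.669×10^3 N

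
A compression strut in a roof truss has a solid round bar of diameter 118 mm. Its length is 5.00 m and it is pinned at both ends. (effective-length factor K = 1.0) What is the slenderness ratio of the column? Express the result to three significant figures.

For a solid circle r = d/4 = 118/4 = 29.50 mm
L_e = K·L = 1 × 5.00 m = 5.000 m = 5000.0 mm
λ = L_e / r_min = 5000.0 / 29.50 = 169

λ ≈ 169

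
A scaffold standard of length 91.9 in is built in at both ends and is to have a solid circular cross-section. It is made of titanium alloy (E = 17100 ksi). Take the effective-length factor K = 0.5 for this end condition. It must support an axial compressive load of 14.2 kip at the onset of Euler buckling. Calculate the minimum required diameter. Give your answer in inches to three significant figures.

d ≈ 1.38 in

L_e = K·L = 0.5 × 91.9 = 45.95 in
Required I = P_cr·L_e²/(π²E) = 1.420×10^4 × 45.95² / (π² × 1.71×10^7) = 0.1776 in⁴
Solid circle: I = πd⁴/64  ⇒  d = (64I/π)^(1/4) = (64×0.1776/π)^(1/4) = 1.38 in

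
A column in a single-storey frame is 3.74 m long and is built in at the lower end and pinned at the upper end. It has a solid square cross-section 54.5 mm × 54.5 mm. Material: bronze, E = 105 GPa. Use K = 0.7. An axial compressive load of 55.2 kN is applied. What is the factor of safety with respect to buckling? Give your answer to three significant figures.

I = a⁴/12 = 54.5⁴/12 = 7.352×10^5 mm⁴
I = 7.352×10^5 mm⁴ = 7.352×10^-7 m⁴
Effective length L_e = K·L = 0.7 × 3.74 = 2.618 m
P_cr = π²EI / L_e² = π² × 105×10⁹ × 7.352×10^-7 / 2.618² = 1.112×10^5 N
Factor of safety n = P_cr / P = 111.16 / 55.2 = 2.01

n ≈ 2.01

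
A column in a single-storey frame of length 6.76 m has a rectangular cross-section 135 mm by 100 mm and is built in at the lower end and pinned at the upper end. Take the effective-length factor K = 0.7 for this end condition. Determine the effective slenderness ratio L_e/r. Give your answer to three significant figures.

Buckling occurs about the weak axis: I_min = h·b³/12 with b = 100 mm (the shorter side).
I_min = 135×100³/12 = 1.125×10^7 mm⁴
A = 1.350×10^4 mm²;  r_min = √(I/A) = √(1.125×10^7/1.350×10^4) = 28.87 mm
L_e = K·L = 0.7 × 6.76 m = 4.732 m = 4732.0 mm
λ = L_e / r_min = 4732.0 / 28.87 = 164

λ ≈ 164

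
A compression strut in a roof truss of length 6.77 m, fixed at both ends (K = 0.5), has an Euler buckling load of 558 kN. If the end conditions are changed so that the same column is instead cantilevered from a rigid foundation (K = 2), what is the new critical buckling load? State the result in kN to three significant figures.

P_cr ∝ 1/K², so P_cr,new = P_cr,old × (K_old/K_new)² = 558 × (0.5/2)²
= 558 × 0.06250 = 34.9 kN

P_cr ≈ 34.9 kN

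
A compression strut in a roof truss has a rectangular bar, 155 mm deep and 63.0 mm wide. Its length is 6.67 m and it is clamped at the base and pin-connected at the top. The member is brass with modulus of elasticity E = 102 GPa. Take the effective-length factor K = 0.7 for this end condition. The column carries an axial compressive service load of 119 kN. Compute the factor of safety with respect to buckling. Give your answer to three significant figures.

Buckling occurs about the weak axis: I_min = h·b³/12 with b = 63.0 mm (the shorter side).
I_min = 155×63.0³/12 = 3.230×10^6 mm⁴
I = 3.230×10^6 mm⁴ = 3.230×10^-6 m⁴
Effective length L_e = K·L = 0.7 × 6.67 = 4.669 m
P_cr = π²EI / L_e² = π² × 102×10⁹ × 3.230×10^-6 / 4.669² = 1.492×10^5 N
Factor of safety n = P_cr / P = 149.15 / 119 = 1.25

n ≈ 1.25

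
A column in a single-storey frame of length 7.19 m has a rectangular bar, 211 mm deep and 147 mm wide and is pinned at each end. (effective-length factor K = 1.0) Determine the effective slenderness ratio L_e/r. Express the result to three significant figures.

λ ≈ 169

For a rectangle r_min = b/√12 = 147/√12 = 42.44 mm
L_e = K·L = 1 × 7.19 m = 7.190 m = 7190.0 mm
λ = L_e / r_min = 7190.0 / 42.44 = 169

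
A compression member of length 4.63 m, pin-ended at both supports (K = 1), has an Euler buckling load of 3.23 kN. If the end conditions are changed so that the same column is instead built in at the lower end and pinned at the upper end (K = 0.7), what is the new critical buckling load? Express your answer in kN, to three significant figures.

P_cr ∝ 1/K², so P_cr,new = P_cr,old × (K_old/K_new)² = 3.23 × (1/0.7)²
= 3.23 × 2.041 = 6.59 kN

P_cr ≈ 6.59 kN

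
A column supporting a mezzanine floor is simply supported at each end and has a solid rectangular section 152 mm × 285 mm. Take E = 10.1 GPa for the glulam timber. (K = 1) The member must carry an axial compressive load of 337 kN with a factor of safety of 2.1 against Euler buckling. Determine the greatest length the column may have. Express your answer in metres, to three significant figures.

L_max ≈ 3.43 m

Buckling occurs about the weak axis: I_min = h·b³/12 with b = 152 mm (the shorter side).
I_min = 285×152³/12 = 8.341×10^7 mm⁴
I = 8.341×10^-5 m⁴
Required critical load P_cr = n·P = 2.1 × 337 = 707.7 kN = 7.077×10^5 N
From P_cr = π²EI/(K·L)²:  L = (1/K)·√(π²EI/P_cr) = (1/1)·√(π²×1.01×10^10×8.341×10^-5/7.077×10^5)
L = 3.43 m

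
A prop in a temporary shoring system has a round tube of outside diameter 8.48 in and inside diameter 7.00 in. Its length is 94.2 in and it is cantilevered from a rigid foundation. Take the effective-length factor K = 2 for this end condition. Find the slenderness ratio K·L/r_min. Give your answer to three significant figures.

d_o = 8.48 in, d_i = 7.00 in
I = π(d_o⁴ − d_i⁴)/64 = π(8.48⁴ − 7.000⁴)/64 = 136.0 in⁴
A = 17.99 in²;  r_min = √(I/A) = √(136.0/17.99) = 2.749 in
L_e = K·L = 2 × 94.2 = 188.4 in
λ = L_e / r_min = 188.40 / 2.749 = 68.5

λ ≈ 68.5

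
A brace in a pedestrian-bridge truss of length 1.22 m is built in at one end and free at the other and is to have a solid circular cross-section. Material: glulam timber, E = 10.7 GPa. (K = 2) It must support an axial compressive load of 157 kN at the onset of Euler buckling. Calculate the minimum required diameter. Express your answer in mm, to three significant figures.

d ≈ 116 mm

L_e = K·L = 2 × 1.22 = 2.440 m
Required I = P_cr·L_e²/(π²E) = 1.570×10^5 × 2.440² / (π² × 1.07×10^10) = 8.851×10^-6 m⁴
I_req = 8.851×10^6 mm⁴
Solid circle: I = πd⁴/64  ⇒  d = (64I/π)^(1/4) = (64×8.851×10^6/π)^(1/4) = 116 mm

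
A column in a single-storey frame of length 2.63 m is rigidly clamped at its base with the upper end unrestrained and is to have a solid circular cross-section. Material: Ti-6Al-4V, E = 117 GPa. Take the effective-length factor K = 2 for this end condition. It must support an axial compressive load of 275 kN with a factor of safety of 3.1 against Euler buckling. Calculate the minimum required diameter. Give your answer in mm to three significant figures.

Required P_cr = n·P = 3.1 × 275 = 852.5 kN
L_e = K·L = 2 × 2.63 = 5.260 m
Required I = P_cr·L_e²/(π²E) = 8.525×10^5 × 5.260² / (π² × 1.17×10^11) = 2.043×10^-5 m⁴
I_req = 2.043×10^7 mm⁴
Solid circle: I = πd⁴/64  ⇒  d = (64I/π)^(1/4) = (64×2.043×10^7/π)^(1/4) = 143 mm

d ≈ 143 mm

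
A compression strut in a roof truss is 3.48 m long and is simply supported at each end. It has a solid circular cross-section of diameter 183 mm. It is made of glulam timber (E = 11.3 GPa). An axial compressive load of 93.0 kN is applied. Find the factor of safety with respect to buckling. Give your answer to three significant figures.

n ≈ 5.45

I = πd⁴/64 = π×183⁴/64 = 5.505×10^7 mm⁴
I = 5.505×10^7 mm⁴ = 5.505×10^-5 m⁴
Effective length L_e = K·L = 1 × 3.48 = 3.480 m
P_cr = π²EI / L_e² = π² × 11.3×10⁹ × 5.505×10^-5 / 3.480² = 5.070×10^5 N
Factor of safety n = P_cr / P = 506.98 / 93.0 = 5.45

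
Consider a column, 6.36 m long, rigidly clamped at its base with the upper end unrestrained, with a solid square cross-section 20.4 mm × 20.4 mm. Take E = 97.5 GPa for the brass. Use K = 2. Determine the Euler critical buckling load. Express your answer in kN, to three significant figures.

P_cr ≈ 0.0858 kN

I = a⁴/12 = 20.4⁴/12 = 1.443×10^4 mm⁴
I = 1.443×10^4 mm⁴ = 1.443×10^-8 m⁴
Effective length L_e = K·L = 2 × 6.36 = 12.72 m
P_cr = π²EI / L_e² = π² × 97.5×10⁹ × 1.443×10^-8 / 12.72² = 85.84 N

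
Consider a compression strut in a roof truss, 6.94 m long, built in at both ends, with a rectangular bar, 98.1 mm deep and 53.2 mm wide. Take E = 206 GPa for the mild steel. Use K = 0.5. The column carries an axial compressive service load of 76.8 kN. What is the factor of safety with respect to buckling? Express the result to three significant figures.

n ≈ 2.71

Buckling occurs about the weak axis: I_min = h·b³/12 with b = 53.2 mm (the shorter side).
I_min = 98.1×53.2³/12 = 1.231×10^6 mm⁴
I = 1.231×10^6 mm⁴ = 1.231×10^-6 m⁴
Effective length L_e = K·L = 0.5 × 6.94 = 3.470 m
P_cr = π²EI / L_e² = π² × 206×10⁹ × 1.231×10^-6 / 3.470² = 2.078×10^5 N
Factor of safety n = P_cr / P = 207.84 / 76.8 = 2.71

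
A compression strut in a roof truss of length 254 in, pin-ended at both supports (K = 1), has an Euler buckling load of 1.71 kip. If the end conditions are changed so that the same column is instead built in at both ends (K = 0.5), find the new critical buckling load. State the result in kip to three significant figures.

P_cr ≈ 6.84 kip

P_cr ∝ 1/K², so P_cr,new = P_cr,old × (K_old/K_new)² = 1.71 × (1/0.5)²
= 1.71 × 4.000 = 6.84 kip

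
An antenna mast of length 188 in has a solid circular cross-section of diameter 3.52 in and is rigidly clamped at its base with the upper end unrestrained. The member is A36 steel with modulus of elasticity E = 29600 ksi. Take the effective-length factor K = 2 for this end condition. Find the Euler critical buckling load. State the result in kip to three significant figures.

P_cr ≈ 15.6 kip

I = πd⁴/64 = π×3.52⁴/64 = 7.536 in⁴
Effective length L_e = K·L = 2 × 188 = 376.0 in
P_cr = π²EI / L_e² = π² × 29600×10³ × 7.536 / 376.0² = 1.557×10^4 lb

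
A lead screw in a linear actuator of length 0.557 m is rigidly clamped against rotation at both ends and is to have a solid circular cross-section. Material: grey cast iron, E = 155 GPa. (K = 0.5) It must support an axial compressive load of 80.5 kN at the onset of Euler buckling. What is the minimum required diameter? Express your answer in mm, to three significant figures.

d ≈ 17.0 mm

L_e = K·L = 0.5 × 0.557 = 0.2785 m
Required I = P_cr·L_e²/(π²E) = 8.050×10^4 × 0.2785² / (π² × 1.55×10^11) = 4.081×10^-9 m⁴
I_req = 4.081×10^3 mm⁴
Solid circle: I = πd⁴/64  ⇒  d = (64I/π)^(1/4) = (64×4.081×10^3/π)^(1/4) = 17.0 mm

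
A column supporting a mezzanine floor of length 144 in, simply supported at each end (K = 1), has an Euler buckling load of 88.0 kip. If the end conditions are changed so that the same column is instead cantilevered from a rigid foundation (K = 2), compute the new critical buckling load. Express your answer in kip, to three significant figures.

P_cr ∝ 1/K², so P_cr,new = P_cr,old × (K_old/K_new)² = 88.0 × (1/2)²
= 88.0 × 0.2500 = 22.0 kip

P_cr ≈ 22.0 kip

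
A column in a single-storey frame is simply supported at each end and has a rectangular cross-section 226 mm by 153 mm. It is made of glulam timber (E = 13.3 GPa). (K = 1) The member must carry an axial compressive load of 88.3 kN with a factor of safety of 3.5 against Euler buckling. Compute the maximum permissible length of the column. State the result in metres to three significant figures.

L_max ≈ 5.35 m

Buckling occurs about the weak axis: I_min = h·b³/12 with b = 153 mm (the shorter side).
I_min = 226×153³/12 = 6.745×10^7 mm⁴
I = 6.745×10^-5 m⁴
Required critical load P_cr = n·P = 3.5 × 88.3 = 309.0 kN = 3.091×10^5 N
From P_cr = π²EI/(K·L)²:  L = (1/K)·√(π²EI/P_cr) = (1/1)·√(π²×1.33×10^10×6.745×10^-5/3.091×10^5)
L = 5.35 m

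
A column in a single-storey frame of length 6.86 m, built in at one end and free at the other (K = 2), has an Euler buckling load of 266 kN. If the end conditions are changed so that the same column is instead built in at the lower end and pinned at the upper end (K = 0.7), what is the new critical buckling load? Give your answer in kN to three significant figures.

P_cr ≈ 2170 kN

P_cr ∝ 1/K², so P_cr,new = P_cr,old × (K_old/K_new)² = 266 × (2/0.7)²
= 266 × 8.163 = 2170 kN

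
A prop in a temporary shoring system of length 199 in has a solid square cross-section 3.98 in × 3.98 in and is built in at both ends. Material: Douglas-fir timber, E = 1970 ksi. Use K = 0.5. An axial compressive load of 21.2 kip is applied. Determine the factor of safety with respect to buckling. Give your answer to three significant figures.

n ≈ 1.94

I = a⁴/12 = 3.98⁴/12 = 20.91 in⁴
Effective length L_e = K·L = 0.5 × 199 = 99.50 in
P_cr = π²EI / L_e² = π² × 1970×10³ × 20.91 / 99.50² = 4.106×10^4 lb
Factor of safety n = P_cr / P = 41.065 / 21.2 = 1.94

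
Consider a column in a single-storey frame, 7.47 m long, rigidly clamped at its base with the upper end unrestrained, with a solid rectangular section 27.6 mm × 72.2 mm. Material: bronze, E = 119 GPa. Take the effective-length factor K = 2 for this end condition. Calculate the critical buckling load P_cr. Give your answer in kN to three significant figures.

P_cr ≈ 0.666 kN

Buckling occurs about the weak axis: I_min = h·b³/12 with b = 27.6 mm (the shorter side).
I_min = 72.2×27.6³/12 = 1.265×10^5 mm⁴
I = 1.265×10^5 mm⁴ = 1.265×10^-7 m⁴
Effective length L_e = K·L = 2 × 7.47 = 14.94 m
P_cr = π²EI / L_e² = π² × 119×10⁹ × 1.265×10^-7 / 14.94² = 665.6 N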